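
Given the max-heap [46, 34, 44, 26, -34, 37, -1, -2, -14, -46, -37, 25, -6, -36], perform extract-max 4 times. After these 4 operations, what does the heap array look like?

[26, -2, 25, -14, -34, -6, -1, -36, -37, -46]

extract-max #1 returns 46:
  remove root 46; move last element -36 to root → [-36, 34, 44, 26, -34, 37, -1, -2, -14, -46, -37, 25, -6]
  -36 vs larger child 44 at index 2, swap → [44, 34, -36, 26, -34, 37, -1, -2, -14, -46, -37, 25, -6]
  -36 vs larger child 37 at index 5, swap → [44, 34, 37, 26, -34, -36, -1, -2, -14, -46, -37, 25, -6]
  -36 vs larger child 25 at index 11, swap → [44, 34, 37, 26, -34, 25, -1, -2, -14, -46, -37, -36, -6]
extract-max #2 returns 44:
  remove root 44; move last element -6 to root → [-6, 34, 37, 26, -34, 25, -1, -2, -14, -46, -37, -36]
  -6 vs larger child 37 at index 2, swap → [37, 34, -6, 26, -34, 25, -1, -2, -14, -46, -37, -36]
  -6 vs larger child 25 at index 5, swap → [37, 34, 25, 26, -34, -6, -1, -2, -14, -46, -37, -36]
extract-max #3 returns 37:
  remove root 37; move last element -36 to root → [-36, 34, 25, 26, -34, -6, -1, -2, -14, -46, -37]
  -36 vs larger child 34 at index 1, swap → [34, -36, 25, 26, -34, -6, -1, -2, -14, -46, -37]
  -36 vs larger child 26 at index 3, swap → [34, 26, 25, -36, -34, -6, -1, -2, -14, -46, -37]
  -36 vs larger child -2 at index 7, swap → [34, 26, 25, -2, -34, -6, -1, -36, -14, -46, -37]
extract-max #4 returns 34:
  remove root 34; move last element -37 to root → [-37, 26, 25, -2, -34, -6, -1, -36, -14, -46]
  -37 vs larger child 26 at index 1, swap → [26, -37, 25, -2, -34, -6, -1, -36, -14, -46]
  -37 vs larger child -2 at index 3, swap → [26, -2, 25, -37, -34, -6, -1, -36, -14, -46]
  -37 vs larger child -14 at index 8, swap → [26, -2, 25, -14, -34, -6, -1, -36, -37, -46]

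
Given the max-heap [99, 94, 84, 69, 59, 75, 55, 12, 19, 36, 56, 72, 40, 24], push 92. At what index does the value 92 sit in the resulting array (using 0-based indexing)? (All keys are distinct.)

append 92 at index 14 → [99, 94, 84, 69, 59, 75, 55, 12, 19, 36, 56, 72, 40, 24, 92]
92 > parent 55 at index 6, swap → [99, 94, 84, 69, 59, 75, 92, 12, 19, 36, 56, 72, 40, 24, 55]
92 > parent 84 at index 2, swap → [99, 94, 92, 69, 59, 75, 84, 12, 19, 36, 56, 72, 40, 24, 55]
resulting array: [99, 94, 92, 69, 59, 75, 84, 12, 19, 36, 56, 72, 40, 24, 55]

2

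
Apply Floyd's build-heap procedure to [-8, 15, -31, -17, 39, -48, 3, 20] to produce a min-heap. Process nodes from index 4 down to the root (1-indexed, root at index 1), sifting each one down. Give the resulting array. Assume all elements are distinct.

[-48, -17, -31, 15, 39, -8, 3, 20]

sift down from index 4: already satisfies heap property
sift down from index 3:
  -31 vs smaller child -48 at index 6, swap → [-8, 15, -48, -17, 39, -31, 3, 20]
sift down from index 2:
  15 vs smaller child -17 at index 4, swap → [-8, -17, -48, 15, 39, -31, 3, 20]
sift down from index 1:
  -8 vs smaller child -48 at index 3, swap → [-48, -17, -8, 15, 39, -31, 3, 20]
  -8 vs smaller child -31 at index 6, swap → [-48, -17, -31, 15, 39, -8, 3, 20]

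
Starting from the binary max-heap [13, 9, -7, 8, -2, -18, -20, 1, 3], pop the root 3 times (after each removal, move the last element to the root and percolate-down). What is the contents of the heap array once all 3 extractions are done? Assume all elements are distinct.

[3, 1, -7, -20, -2, -18]

extract-max #1 returns 13:
  remove root 13; move last element 3 to root → [3, 9, -7, 8, -2, -18, -20, 1]
  3 vs larger child 9 at index 1, swap → [9, 3, -7, 8, -2, -18, -20, 1]
  3 vs larger child 8 at index 3, swap → [9, 8, -7, 3, -2, -18, -20, 1]
extract-max #2 returns 9:
  remove root 9; move last element 1 to root → [1, 8, -7, 3, -2, -18, -20]
  1 vs larger child 8 at index 1, swap → [8, 1, -7, 3, -2, -18, -20]
  1 vs larger child 3 at index 3, swap → [8, 3, -7, 1, -2, -18, -20]
extract-max #3 returns 8:
  remove root 8; move last element -20 to root → [-20, 3, -7, 1, -2, -18]
  -20 vs larger child 3 at index 1, swap → [3, -20, -7, 1, -2, -18]
  -20 vs larger child 1 at index 3, swap → [3, 1, -7, -20, -2, -18]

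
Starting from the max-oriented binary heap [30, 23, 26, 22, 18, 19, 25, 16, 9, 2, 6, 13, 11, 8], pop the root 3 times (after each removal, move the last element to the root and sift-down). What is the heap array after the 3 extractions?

extract-max #1 returns 30:
  remove root 30; move last element 8 to root → [8, 23, 26, 22, 18, 19, 25, 16, 9, 2, 6, 13, 11]
  8 vs larger child 26 at index 2, swap → [26, 23, 8, 22, 18, 19, 25, 16, 9, 2, 6, 13, 11]
  8 vs larger child 25 at index 6, swap → [26, 23, 25, 22, 18, 19, 8, 16, 9, 2, 6, 13, 11]
extract-max #2 returns 26:
  remove root 26; move last element 11 to root → [11, 23, 25, 22, 18, 19, 8, 16, 9, 2, 6, 13]
  11 vs larger child 25 at index 2, swap → [25, 23, 11, 22, 18, 19, 8, 16, 9, 2, 6, 13]
  11 vs larger child 19 at index 5, swap → [25, 23, 19, 22, 18, 11, 8, 16, 9, 2, 6, 13]
  11 vs only child 13 at index 11, swap → [25, 23, 19, 22, 18, 13, 8, 16, 9, 2, 6, 11]
extract-max #3 returns 25:
  remove root 25; move last element 11 to root → [11, 23, 19, 22, 18, 13, 8, 16, 9, 2, 6]
  11 vs larger child 23 at index 1, swap → [23, 11, 19, 22, 18, 13, 8, 16, 9, 2, 6]
  11 vs larger child 22 at index 3, swap → [23, 22, 19, 11, 18, 13, 8, 16, 9, 2, 6]
  11 vs larger child 16 at index 7, swap → [23, 22, 19, 16, 18, 13, 8, 11, 9, 2, 6]

[23, 22, 19, 16, 18, 13, 8, 11, 9, 2, 6]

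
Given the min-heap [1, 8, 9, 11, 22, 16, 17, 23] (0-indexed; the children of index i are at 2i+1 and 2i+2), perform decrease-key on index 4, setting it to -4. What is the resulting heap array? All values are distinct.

[-4, 1, 9, 11, 8, 16, 17, 23]

set index 4 from 22 to -4 → [1, 8, 9, 11, -4, 16, 17, 23]
-4 < parent 8 at index 1, swap → [1, -4, 9, 11, 8, 16, 17, 23]
-4 < parent 1 at index 0, swap → [-4, 1, 9, 11, 8, 16, 17, 23]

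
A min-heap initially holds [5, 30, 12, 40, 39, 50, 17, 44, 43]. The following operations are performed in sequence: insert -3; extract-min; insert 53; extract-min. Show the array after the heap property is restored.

insert -3:
  append -3 at index 9 → [5, 30, 12, 40, 39, 50, 17, 44, 43, -3]
  -3 < parent 39 at index 4, swap → [5, 30, 12, 40, -3, 50, 17, 44, 43, 39]
  -3 < parent 30 at index 1, swap → [5, -3, 12, 40, 30, 50, 17, 44, 43, 39]
  -3 < parent 5 at index 0, swap → [-3, 5, 12, 40, 30, 50, 17, 44, 43, 39]
extract-min → returns -3:
  remove root -3; move last element 39 to root → [39, 5, 12, 40, 30, 50, 17, 44, 43]
  39 vs smaller child 5 at index 1, swap → [5, 39, 12, 40, 30, 50, 17, 44, 43]
  39 vs smaller child 30 at index 4, swap → [5, 30, 12, 40, 39, 50, 17, 44, 43]
insert 53:
  append 53 at index 9 → [5, 30, 12, 40, 39, 50, 17, 44, 43, 53] (no swap needed)
extract-min → returns 5:
  remove root 5; move last element 53 to root → [53, 30, 12, 40, 39, 50, 17, 44, 43]
  53 vs smaller child 12 at index 2, swap → [12, 30, 53, 40, 39, 50, 17, 44, 43]
  53 vs smaller child 17 at index 6, swap → [12, 30, 17, 40, 39, 50, 53, 44, 43]

[12, 30, 17, 40, 39, 50, 53, 44, 43]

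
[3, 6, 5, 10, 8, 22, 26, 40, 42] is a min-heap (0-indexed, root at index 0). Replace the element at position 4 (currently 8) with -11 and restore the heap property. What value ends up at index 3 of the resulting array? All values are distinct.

10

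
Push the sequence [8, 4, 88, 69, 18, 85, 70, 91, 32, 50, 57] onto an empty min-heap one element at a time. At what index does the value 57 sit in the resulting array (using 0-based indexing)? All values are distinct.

Insert 8:
  append 8 at index 0 → [8] (no swap needed)
Insert 4:
  append 4 at index 1 → [8, 4]
  4 < parent 8 at index 0, swap → [4, 8]
Insert 88:
  append 88 at index 2 → [4, 8, 88] (no swap needed)
Insert 69:
  append 69 at index 3 → [4, 8, 88, 69] (no swap needed)
Insert 18:
  append 18 at index 4 → [4, 8, 88, 69, 18] (no swap needed)
Insert 85:
  append 85 at index 5 → [4, 8, 88, 69, 18, 85]
  85 < parent 88 at index 2, swap → [4, 8, 85, 69, 18, 88]
Insert 70:
  append 70 at index 6 → [4, 8, 85, 69, 18, 88, 70]
  70 < parent 85 at index 2, swap → [4, 8, 70, 69, 18, 88, 85]
Insert 91:
  append 91 at index 7 → [4, 8, 70, 69, 18, 88, 85, 91] (no swap needed)
Insert 32:
  append 32 at index 8 → [4, 8, 70, 69, 18, 88, 85, 91, 32]
  32 < parent 69 at index 3, swap → [4, 8, 70, 32, 18, 88, 85, 91, 69]
Insert 50:
  append 50 at index 9 → [4, 8, 70, 32, 18, 88, 85, 91, 69, 50] (no swap needed)
Insert 57:
  append 57 at index 10 → [4, 8, 70, 32, 18, 88, 85, 91, 69, 50, 57] (no swap needed)
resulting array: [4, 8, 70, 32, 18, 88, 85, 91, 69, 50, 57]

10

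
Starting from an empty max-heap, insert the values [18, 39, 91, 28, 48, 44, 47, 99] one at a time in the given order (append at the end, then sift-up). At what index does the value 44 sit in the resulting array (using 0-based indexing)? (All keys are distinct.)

6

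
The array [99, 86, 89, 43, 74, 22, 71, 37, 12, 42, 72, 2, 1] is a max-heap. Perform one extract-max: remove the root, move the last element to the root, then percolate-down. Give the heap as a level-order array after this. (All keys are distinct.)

[89, 86, 71, 43, 74, 22, 1, 37, 12, 42, 72, 2]

remove root 99; move last element 1 to root → [1, 86, 89, 43, 74, 22, 71, 37, 12, 42, 72, 2]
1 vs larger child 89 at index 2, swap → [89, 86, 1, 43, 74, 22, 71, 37, 12, 42, 72, 2]
1 vs larger child 71 at index 6, swap → [89, 86, 71, 43, 74, 22, 1, 37, 12, 42, 72, 2]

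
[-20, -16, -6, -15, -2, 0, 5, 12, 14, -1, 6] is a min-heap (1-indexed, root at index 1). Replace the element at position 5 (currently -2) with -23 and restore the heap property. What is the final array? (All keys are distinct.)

[-23, -20, -6, -15, -16, 0, 5, 12, 14, -1, 6]

set index 5 from -2 to -23 → [-20, -16, -6, -15, -23, 0, 5, 12, 14, -1, 6]
-23 < parent -16 at index 2, swap → [-20, -23, -6, -15, -16, 0, 5, 12, 14, -1, 6]
-23 < parent -20 at index 1, swap → [-23, -20, -6, -15, -16, 0, 5, 12, 14, -1, 6]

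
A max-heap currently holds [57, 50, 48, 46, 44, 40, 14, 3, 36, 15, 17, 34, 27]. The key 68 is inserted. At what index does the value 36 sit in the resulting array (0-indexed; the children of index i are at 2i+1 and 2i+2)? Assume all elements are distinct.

8

append 68 at index 13 → [57, 50, 48, 46, 44, 40, 14, 3, 36, 15, 17, 34, 27, 68]
68 > parent 14 at index 6, swap → [57, 50, 48, 46, 44, 40, 68, 3, 36, 15, 17, 34, 27, 14]
68 > parent 48 at index 2, swap → [57, 50, 68, 46, 44, 40, 48, 3, 36, 15, 17, 34, 27, 14]
68 > parent 57 at index 0, swap → [68, 50, 57, 46, 44, 40, 48, 3, 36, 15, 17, 34, 27, 14]
resulting array: [68, 50, 57, 46, 44, 40, 48, 3, 36, 15, 17, 34, 27, 14]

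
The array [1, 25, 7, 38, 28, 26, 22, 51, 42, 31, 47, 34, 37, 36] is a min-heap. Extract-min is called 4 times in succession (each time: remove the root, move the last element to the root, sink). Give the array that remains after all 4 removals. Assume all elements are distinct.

[26, 28, 34, 38, 31, 47, 36, 51, 42, 37]

extract-min #1 returns 1:
  remove root 1; move last element 36 to root → [36, 25, 7, 38, 28, 26, 22, 51, 42, 31, 47, 34, 37]
  36 vs smaller child 7 at index 2, swap → [7, 25, 36, 38, 28, 26, 22, 51, 42, 31, 47, 34, 37]
  36 vs smaller child 22 at index 6, swap → [7, 25, 22, 38, 28, 26, 36, 51, 42, 31, 47, 34, 37]
extract-min #2 returns 7:
  remove root 7; move last element 37 to root → [37, 25, 22, 38, 28, 26, 36, 51, 42, 31, 47, 34]
  37 vs smaller child 22 at index 2, swap → [22, 25, 37, 38, 28, 26, 36, 51, 42, 31, 47, 34]
  37 vs smaller child 26 at index 5, swap → [22, 25, 26, 38, 28, 37, 36, 51, 42, 31, 47, 34]
  37 vs only child 34 at index 11, swap → [22, 25, 26, 38, 28, 34, 36, 51, 42, 31, 47, 37]
extract-min #3 returns 22:
  remove root 22; move last element 37 to root → [37, 25, 26, 38, 28, 34, 36, 51, 42, 31, 47]
  37 vs smaller child 25 at index 1, swap → [25, 37, 26, 38, 28, 34, 36, 51, 42, 31, 47]
  37 vs smaller child 28 at index 4, swap → [25, 28, 26, 38, 37, 34, 36, 51, 42, 31, 47]
  37 vs smaller child 31 at index 9, swap → [25, 28, 26, 38, 31, 34, 36, 51, 42, 37, 47]
extract-min #4 returns 25:
  remove root 25; move last element 47 to root → [47, 28, 26, 38, 31, 34, 36, 51, 42, 37]
  47 vs smaller child 26 at index 2, swap → [26, 28, 47, 38, 31, 34, 36, 51, 42, 37]
  47 vs smaller child 34 at index 5, swap → [26, 28, 34, 38, 31, 47, 36, 51, 42, 37]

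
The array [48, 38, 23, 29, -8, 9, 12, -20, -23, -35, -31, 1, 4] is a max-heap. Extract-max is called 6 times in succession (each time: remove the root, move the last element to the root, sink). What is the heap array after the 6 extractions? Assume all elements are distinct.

extract-max #1 returns 48:
  remove root 48; move last element 4 to root → [4, 38, 23, 29, -8, 9, 12, -20, -23, -35, -31, 1]
  4 vs larger child 38 at index 1, swap → [38, 4, 23, 29, -8, 9, 12, -20, -23, -35, -31, 1]
  4 vs larger child 29 at index 3, swap → [38, 29, 23, 4, -8, 9, 12, -20, -23, -35, -31, 1]
extract-max #2 returns 38:
  remove root 38; move last element 1 to root → [1, 29, 23, 4, -8, 9, 12, -20, -23, -35, -31]
  1 vs larger child 29 at index 1, swap → [29, 1, 23, 4, -8, 9, 12, -20, -23, -35, -31]
  1 vs larger child 4 at index 3, swap → [29, 4, 23, 1, -8, 9, 12, -20, -23, -35, -31]
extract-max #3 returns 29:
  remove root 29; move last element -31 to root → [-31, 4, 23, 1, -8, 9, 12, -20, -23, -35]
  -31 vs larger child 23 at index 2, swap → [23, 4, -31, 1, -8, 9, 12, -20, -23, -35]
  -31 vs larger child 12 at index 6, swap → [23, 4, 12, 1, -8, 9, -31, -20, -23, -35]
extract-max #4 returns 23:
  remove root 23; move last element -35 to root → [-35, 4, 12, 1, -8, 9, -31, -20, -23]
  -35 vs larger child 12 at index 2, swap → [12, 4, -35, 1, -8, 9, -31, -20, -23]
  -35 vs larger child 9 at index 5, swap → [12, 4, 9, 1, -8, -35, -31, -20, -23]
extract-max #5 returns 12:
  remove root 12; move last element -23 to root → [-23, 4, 9, 1, -8, -35, -31, -20]
  -23 vs larger child 9 at index 2, swap → [9, 4, -23, 1, -8, -35, -31, -20]
extract-max #6 returns 9:
  remove root 9; move last element -20 to root → [-20, 4, -23, 1, -8, -35, -31]
  -20 vs larger child 4 at index 1, swap → [4, -20, -23, 1, -8, -35, -31]
  -20 vs larger child 1 at index 3, swap → [4, 1, -23, -20, -8, -35, -31]

[4, 1, -23, -20, -8, -35, -31]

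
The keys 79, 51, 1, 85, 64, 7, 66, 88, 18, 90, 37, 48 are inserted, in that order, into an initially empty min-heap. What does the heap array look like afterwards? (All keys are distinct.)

Insert 79:
  append 79 at index 0 → [79] (no swap needed)
Insert 51:
  append 51 at index 1 → [79, 51]
  51 < parent 79 at index 0, swap → [51, 79]
Insert 1:
  append 1 at index 2 → [51, 79, 1]
  1 < parent 51 at index 0, swap → [1, 79, 51]
Insert 85:
  append 85 at index 3 → [1, 79, 51, 85] (no swap needed)
Insert 64:
  append 64 at index 4 → [1, 79, 51, 85, 64]
  64 < parent 79 at index 1, swap → [1, 64, 51, 85, 79]
Insert 7:
  append 7 at index 5 → [1, 64, 51, 85, 79, 7]
  7 < parent 51 at index 2, swap → [1, 64, 7, 85, 79, 51]
Insert 66:
  append 66 at index 6 → [1, 64, 7, 85, 79, 51, 66] (no swap needed)
Insert 88:
  append 88 at index 7 → [1, 64, 7, 85, 79, 51, 66, 88] (no swap needed)
Insert 18:
  append 18 at index 8 → [1, 64, 7, 85, 79, 51, 66, 88, 18]
  18 < parent 85 at index 3, swap → [1, 64, 7, 18, 79, 51, 66, 88, 85]
  18 < parent 64 at index 1, swap → [1, 18, 7, 64, 79, 51, 66, 88, 85]
Insert 90:
  append 90 at index 9 → [1, 18, 7, 64, 79, 51, 66, 88, 85, 90] (no swap needed)
Insert 37:
  append 37 at index 10 → [1, 18, 7, 64, 79, 51, 66, 88, 85, 90, 37]
  37 < parent 79 at index 4, swap → [1, 18, 7, 64, 37, 51, 66, 88, 85, 90, 79]
Insert 48:
  append 48 at index 11 → [1, 18, 7, 64, 37, 51, 66, 88, 85, 90, 79, 48]
  48 < parent 51 at index 5, swap → [1, 18, 7, 64, 37, 48, 66, 88, 85, 90, 79, 51]

[1, 18, 7, 64, 37, 48, 66, 88, 85, 90, 79, 51]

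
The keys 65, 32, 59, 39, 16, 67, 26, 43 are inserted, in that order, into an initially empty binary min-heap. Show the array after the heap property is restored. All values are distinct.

Insert 65:
  append 65 at index 0 → [65] (no swap needed)
Insert 32:
  append 32 at index 1 → [65, 32]
  32 < parent 65 at index 0, swap → [32, 65]
Insert 59:
  append 59 at index 2 → [32, 65, 59] (no swap needed)
Insert 39:
  append 39 at index 3 → [32, 65, 59, 39]
  39 < parent 65 at index 1, swap → [32, 39, 59, 65]
Insert 16:
  append 16 at index 4 → [32, 39, 59, 65, 16]
  16 < parent 39 at index 1, swap → [32, 16, 59, 65, 39]
  16 < parent 32 at index 0, swap → [16, 32, 59, 65, 39]
Insert 67:
  append 67 at index 5 → [16, 32, 59, 65, 39, 67] (no swap needed)
Insert 26:
  append 26 at index 6 → [16, 32, 59, 65, 39, 67, 26]
  26 < parent 59 at index 2, swap → [16, 32, 26, 65, 39, 67, 59]
Insert 43:
  append 43 at index 7 → [16, 32, 26, 65, 39, 67, 59, 43]
  43 < parent 65 at index 3, swap → [16, 32, 26, 43, 39, 67, 59, 65]

[16, 32, 26, 43, 39, 67, 59, 65]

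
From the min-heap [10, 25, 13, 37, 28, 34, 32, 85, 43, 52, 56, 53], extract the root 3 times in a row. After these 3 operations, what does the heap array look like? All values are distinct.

[28, 37, 32, 43, 52, 34, 53, 85, 56]

extract-min #1 returns 10:
  remove root 10; move last element 53 to root → [53, 25, 13, 37, 28, 34, 32, 85, 43, 52, 56]
  53 vs smaller child 13 at index 2, swap → [13, 25, 53, 37, 28, 34, 32, 85, 43, 52, 56]
  53 vs smaller child 32 at index 6, swap → [13, 25, 32, 37, 28, 34, 53, 85, 43, 52, 56]
extract-min #2 returns 13:
  remove root 13; move last element 56 to root → [56, 25, 32, 37, 28, 34, 53, 85, 43, 52]
  56 vs smaller child 25 at index 1, swap → [25, 56, 32, 37, 28, 34, 53, 85, 43, 52]
  56 vs smaller child 28 at index 4, swap → [25, 28, 32, 37, 56, 34, 53, 85, 43, 52]
  56 vs only child 52 at index 9, swap → [25, 28, 32, 37, 52, 34, 53, 85, 43, 56]
extract-min #3 returns 25:
  remove root 25; move last element 56 to root → [56, 28, 32, 37, 52, 34, 53, 85, 43]
  56 vs smaller child 28 at index 1, swap → [28, 56, 32, 37, 52, 34, 53, 85, 43]
  56 vs smaller child 37 at index 3, swap → [28, 37, 32, 56, 52, 34, 53, 85, 43]
  56 vs smaller child 43 at index 8, swap → [28, 37, 32, 43, 52, 34, 53, 85, 56]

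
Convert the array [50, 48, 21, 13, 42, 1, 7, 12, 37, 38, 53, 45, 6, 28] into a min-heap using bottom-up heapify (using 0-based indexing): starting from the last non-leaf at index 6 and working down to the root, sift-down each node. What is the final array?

sift down from index 6: already satisfies heap property
sift down from index 5: already satisfies heap property
sift down from index 4:
  42 vs smaller child 38 at index 9, swap → [50, 48, 21, 13, 38, 1, 7, 12, 37, 42, 53, 45, 6, 28]
sift down from index 3:
  13 vs smaller child 12 at index 7, swap → [50, 48, 21, 12, 38, 1, 7, 13, 37, 42, 53, 45, 6, 28]
sift down from index 2:
  21 vs smaller child 1 at index 5, swap → [50, 48, 1, 12, 38, 21, 7, 13, 37, 42, 53, 45, 6, 28]
  21 vs smaller child 6 at index 12, swap → [50, 48, 1, 12, 38, 6, 7, 13, 37, 42, 53, 45, 21, 28]
sift down from index 1:
  48 vs smaller child 12 at index 3, swap → [50, 12, 1, 48, 38, 6, 7, 13, 37, 42, 53, 45, 21, 28]
  48 vs smaller child 13 at index 7, swap → [50, 12, 1, 13, 38, 6, 7, 48, 37, 42, 53, 45, 21, 28]
sift down from index 0:
  50 vs smaller child 1 at index 2, swap → [1, 12, 50, 13, 38, 6, 7, 48, 37, 42, 53, 45, 21, 28]
  50 vs smaller child 6 at index 5, swap → [1, 12, 6, 13, 38, 50, 7, 48, 37, 42, 53, 45, 21, 28]
  50 vs smaller child 21 at index 12, swap → [1, 12, 6, 13, 38, 21, 7, 48, 37, 42, 53, 45, 50, 28]

[1, 12, 6, 13, 38, 21, 7, 48, 37, 42, 53, 45, 50, 28]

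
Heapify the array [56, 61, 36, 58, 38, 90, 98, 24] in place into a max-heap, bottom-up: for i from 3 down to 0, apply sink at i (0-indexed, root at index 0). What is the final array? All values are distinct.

[98, 61, 90, 58, 38, 56, 36, 24]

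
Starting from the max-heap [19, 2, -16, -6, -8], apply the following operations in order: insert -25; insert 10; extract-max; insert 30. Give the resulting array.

[30, 2, 10, -6, -8, -25, -16]

insert -25:
  append -25 at index 5 → [19, 2, -16, -6, -8, -25] (no swap needed)
insert 10:
  append 10 at index 6 → [19, 2, -16, -6, -8, -25, 10]
  10 > parent -16 at index 2, swap → [19, 2, 10, -6, -8, -25, -16]
extract-max → returns 19:
  remove root 19; move last element -16 to root → [-16, 2, 10, -6, -8, -25]
  -16 vs larger child 10 at index 2, swap → [10, 2, -16, -6, -8, -25]
insert 30:
  append 30 at index 6 → [10, 2, -16, -6, -8, -25, 30]
  30 > parent -16 at index 2, swap → [10, 2, 30, -6, -8, -25, -16]
  30 > parent 10 at index 0, swap → [30, 2, 10, -6, -8, -25, -16]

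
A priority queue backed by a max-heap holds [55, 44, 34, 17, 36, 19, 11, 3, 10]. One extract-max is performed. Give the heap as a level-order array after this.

remove root 55; move last element 10 to root → [10, 44, 34, 17, 36, 19, 11, 3]
10 vs larger child 44 at index 1, swap → [44, 10, 34, 17, 36, 19, 11, 3]
10 vs larger child 36 at index 4, swap → [44, 36, 34, 17, 10, 19, 11, 3]

[44, 36, 34, 17, 10, 19, 11, 3]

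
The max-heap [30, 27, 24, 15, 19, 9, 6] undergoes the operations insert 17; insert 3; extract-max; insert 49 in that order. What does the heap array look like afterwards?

[49, 27, 24, 19, 3, 9, 6, 15, 17]

insert 17:
  append 17 at index 7 → [30, 27, 24, 15, 19, 9, 6, 17]
  17 > parent 15 at index 3, swap → [30, 27, 24, 17, 19, 9, 6, 15]
insert 3:
  append 3 at index 8 → [30, 27, 24, 17, 19, 9, 6, 15, 3] (no swap needed)
extract-max → returns 30:
  remove root 30; move last element 3 to root → [3, 27, 24, 17, 19, 9, 6, 15]
  3 vs larger child 27 at index 1, swap → [27, 3, 24, 17, 19, 9, 6, 15]
  3 vs larger child 19 at index 4, swap → [27, 19, 24, 17, 3, 9, 6, 15]
insert 49:
  append 49 at index 8 → [27, 19, 24, 17, 3, 9, 6, 15, 49]
  49 > parent 17 at index 3, swap → [27, 19, 24, 49, 3, 9, 6, 15, 17]
  49 > parent 19 at index 1, swap → [27, 49, 24, 19, 3, 9, 6, 15, 17]
  49 > parent 27 at index 0, swap → [49, 27, 24, 19, 3, 9, 6, 15, 17]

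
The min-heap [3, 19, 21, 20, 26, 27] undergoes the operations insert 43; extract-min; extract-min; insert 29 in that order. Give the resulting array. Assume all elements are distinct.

insert 43:
  append 43 at index 6 → [3, 19, 21, 20, 26, 27, 43] (no swap needed)
extract-min → returns 3:
  remove root 3; move last element 43 to root → [43, 19, 21, 20, 26, 27]
  43 vs smaller child 19 at index 1, swap → [19, 43, 21, 20, 26, 27]
  43 vs smaller child 20 at index 3, swap → [19, 20, 21, 43, 26, 27]
extract-min → returns 19:
  remove root 19; move last element 27 to root → [27, 20, 21, 43, 26]
  27 vs smaller child 20 at index 1, swap → [20, 27, 21, 43, 26]
  27 vs smaller child 26 at index 4, swap → [20, 26, 21, 43, 27]
insert 29:
  append 29 at index 5 → [20, 26, 21, 43, 27, 29] (no swap needed)

[20, 26, 21, 43, 27, 29]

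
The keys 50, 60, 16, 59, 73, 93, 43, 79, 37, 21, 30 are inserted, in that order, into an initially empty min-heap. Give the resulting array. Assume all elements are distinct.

[16, 21, 43, 59, 30, 93, 50, 79, 60, 73, 37]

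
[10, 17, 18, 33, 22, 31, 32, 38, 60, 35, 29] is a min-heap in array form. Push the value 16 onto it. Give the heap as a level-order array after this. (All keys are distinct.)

[10, 17, 16, 33, 22, 18, 32, 38, 60, 35, 29, 31]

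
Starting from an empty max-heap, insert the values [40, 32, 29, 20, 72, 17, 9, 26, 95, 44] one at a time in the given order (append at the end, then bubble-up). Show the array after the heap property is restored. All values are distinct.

Insert 40:
  append 40 at index 0 → [40] (no swap needed)
Insert 32:
  append 32 at index 1 → [40, 32] (no swap needed)
Insert 29:
  append 29 at index 2 → [40, 32, 29] (no swap needed)
Insert 20:
  append 20 at index 3 → [40, 32, 29, 20] (no swap needed)
Insert 72:
  append 72 at index 4 → [40, 32, 29, 20, 72]
  72 > parent 32 at index 1, swap → [40, 72, 29, 20, 32]
  72 > parent 40 at index 0, swap → [72, 40, 29, 20, 32]
Insert 17:
  append 17 at index 5 → [72, 40, 29, 20, 32, 17] (no swap needed)
Insert 9:
  append 9 at index 6 → [72, 40, 29, 20, 32, 17, 9] (no swap needed)
Insert 26:
  append 26 at index 7 → [72, 40, 29, 20, 32, 17, 9, 26]
  26 > parent 20 at index 3, swap → [72, 40, 29, 26, 32, 17, 9, 20]
Insert 95:
  append 95 at index 8 → [72, 40, 29, 26, 32, 17, 9, 20, 95]
  95 > parent 26 at index 3, swap → [72, 40, 29, 95, 32, 17, 9, 20, 26]
  95 > parent 40 at index 1, swap → [72, 95, 29, 40, 32, 17, 9, 20, 26]
  95 > parent 72 at index 0, swap → [95, 72, 29, 40, 32, 17, 9, 20, 26]
Insert 44:
  append 44 at index 9 → [95, 72, 29, 40, 32, 17, 9, 20, 26, 44]
  44 > parent 32 at index 4, swap → [95, 72, 29, 40, 44, 17, 9, 20, 26, 32]

[95, 72, 29, 40, 44, 17, 9, 20, 26, 32]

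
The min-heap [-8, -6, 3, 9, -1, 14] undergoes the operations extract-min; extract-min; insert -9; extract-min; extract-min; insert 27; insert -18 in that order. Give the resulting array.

extract-min → returns -8:
  remove root -8; move last element 14 to root → [14, -6, 3, 9, -1]
  14 vs smaller child -6 at index 1, swap → [-6, 14, 3, 9, -1]
  14 vs smaller child -1 at index 4, swap → [-6, -1, 3, 9, 14]
extract-min → returns -6:
  remove root -6; move last element 14 to root → [14, -1, 3, 9]
  14 vs smaller child -1 at index 1, swap → [-1, 14, 3, 9]
  14 vs only child 9 at index 3, swap → [-1, 9, 3, 14]
insert -9:
  append -9 at index 4 → [-1, 9, 3, 14, -9]
  -9 < parent 9 at index 1, swap → [-1, -9, 3, 14, 9]
  -9 < parent -1 at index 0, swap → [-9, -1, 3, 14, 9]
extract-min → returns -9:
  remove root -9; move last element 9 to root → [9, -1, 3, 14]
  9 vs smaller child -1 at index 1, swap → [-1, 9, 3, 14]
extract-min → returns -1:
  remove root -1; move last element 14 to root → [14, 9, 3]
  14 vs smaller child 3 at index 2, swap → [3, 9, 14]
insert 27:
  append 27 at index 3 → [3, 9, 14, 27] (no swap needed)
insert -18:
  append -18 at index 4 → [3, 9, 14, 27, -18]
  -18 < parent 9 at index 1, swap → [3, -18, 14, 27, 9]
  -18 < parent 3 at index 0, swap → [-18, 3, 14, 27, 9]

[-18, 3, 14, 27, 9]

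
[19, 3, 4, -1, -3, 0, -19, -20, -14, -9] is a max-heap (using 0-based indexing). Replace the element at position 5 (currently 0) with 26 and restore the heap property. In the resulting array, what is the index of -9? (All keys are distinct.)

set index 5 from 0 to 26 → [19, 3, 4, -1, -3, 26, -19, -20, -14, -9]
26 > parent 4 at index 2, swap → [19, 3, 26, -1, -3, 4, -19, -20, -14, -9]
26 > parent 19 at index 0, swap → [26, 3, 19, -1, -3, 4, -19, -20, -14, -9]
resulting array: [26, 3, 19, -1, -3, 4, -19, -20, -14, -9]

9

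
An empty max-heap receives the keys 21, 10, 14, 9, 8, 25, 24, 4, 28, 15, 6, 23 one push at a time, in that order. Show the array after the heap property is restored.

Insert 21:
  append 21 at index 0 → [21] (no swap needed)
Insert 10:
  append 10 at index 1 → [21, 10] (no swap needed)
Insert 14:
  append 14 at index 2 → [21, 10, 14] (no swap needed)
Insert 9:
  append 9 at index 3 → [21, 10, 14, 9] (no swap needed)
Insert 8:
  append 8 at index 4 → [21, 10, 14, 9, 8] (no swap needed)
Insert 25:
  append 25 at index 5 → [21, 10, 14, 9, 8, 25]
  25 > parent 14 at index 2, swap → [21, 10, 25, 9, 8, 14]
  25 > parent 21 at index 0, swap → [25, 10, 21, 9, 8, 14]
Insert 24:
  append 24 at index 6 → [25, 10, 21, 9, 8, 14, 24]
  24 > parent 21 at index 2, swap → [25, 10, 24, 9, 8, 14, 21]
Insert 4:
  append 4 at index 7 → [25, 10, 24, 9, 8, 14, 21, 4] (no swap needed)
Insert 28:
  append 28 at index 8 → [25, 10, 24, 9, 8, 14, 21, 4, 28]
  28 > parent 9 at index 3, swap → [25, 10, 24, 28, 8, 14, 21, 4, 9]
  28 > parent 10 at index 1, swap → [25, 28, 24, 10, 8, 14, 21, 4, 9]
  28 > parent 25 at index 0, swap → [28, 25, 24, 10, 8, 14, 21, 4, 9]
Insert 15:
  append 15 at index 9 → [28, 25, 24, 10, 8, 14, 21, 4, 9, 15]
  15 > parent 8 at index 4, swap → [28, 25, 24, 10, 15, 14, 21, 4, 9, 8]
Insert 6:
  append 6 at index 10 → [28, 25, 24, 10, 15, 14, 21, 4, 9, 8, 6] (no swap needed)
Insert 23:
  append 23 at index 11 → [28, 25, 24, 10, 15, 14, 21, 4, 9, 8, 6, 23]
  23 > parent 14 at index 5, swap → [28, 25, 24, 10, 15, 23, 21, 4, 9, 8, 6, 14]

[28, 25, 24, 10, 15, 23, 21, 4, 9, 8, 6, 14]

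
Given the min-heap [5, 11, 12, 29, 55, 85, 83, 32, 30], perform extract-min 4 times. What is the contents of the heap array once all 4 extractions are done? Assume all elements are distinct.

extract-min #1 returns 5:
  remove root 5; move last element 30 to root → [30, 11, 12, 29, 55, 85, 83, 32]
  30 vs smaller child 11 at index 1, swap → [11, 30, 12, 29, 55, 85, 83, 32]
  30 vs smaller child 29 at index 3, swap → [11, 29, 12, 30, 55, 85, 83, 32]
extract-min #2 returns 11:
  remove root 11; move last element 32 to root → [32, 29, 12, 30, 55, 85, 83]
  32 vs smaller child 12 at index 2, swap → [12, 29, 32, 30, 55, 85, 83]
extract-min #3 returns 12:
  remove root 12; move last element 83 to root → [83, 29, 32, 30, 55, 85]
  83 vs smaller child 29 at index 1, swap → [29, 83, 32, 30, 55, 85]
  83 vs smaller child 30 at index 3, swap → [29, 30, 32, 83, 55, 85]
extract-min #4 returns 29:
  remove root 29; move last element 85 to root → [85, 30, 32, 83, 55]
  85 vs smaller child 30 at index 1, swap → [30, 85, 32, 83, 55]
  85 vs smaller child 55 at index 4, swap → [30, 55, 32, 83, 85]

[30, 55, 32, 83, 85]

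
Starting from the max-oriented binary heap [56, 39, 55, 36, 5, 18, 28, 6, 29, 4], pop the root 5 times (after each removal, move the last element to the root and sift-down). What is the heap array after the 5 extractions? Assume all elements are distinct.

extract-max #1 returns 56:
  remove root 56; move last element 4 to root → [4, 39, 55, 36, 5, 18, 28, 6, 29]
  4 vs larger child 55 at index 2, swap → [55, 39, 4, 36, 5, 18, 28, 6, 29]
  4 vs larger child 28 at index 6, swap → [55, 39, 28, 36, 5, 18, 4, 6, 29]
extract-max #2 returns 55:
  remove root 55; move last element 29 to root → [29, 39, 28, 36, 5, 18, 4, 6]
  29 vs larger child 39 at index 1, swap → [39, 29, 28, 36, 5, 18, 4, 6]
  29 vs larger child 36 at index 3, swap → [39, 36, 28, 29, 5, 18, 4, 6]
extract-max #3 returns 39:
  remove root 39; move last element 6 to root → [6, 36, 28, 29, 5, 18, 4]
  6 vs larger child 36 at index 1, swap → [36, 6, 28, 29, 5, 18, 4]
  6 vs larger child 29 at index 3, swap → [36, 29, 28, 6, 5, 18, 4]
extract-max #4 returns 36:
  remove root 36; move last element 4 to root → [4, 29, 28, 6, 5, 18]
  4 vs larger child 29 at index 1, swap → [29, 4, 28, 6, 5, 18]
  4 vs larger child 6 at index 3, swap → [29, 6, 28, 4, 5, 18]
extract-max #5 returns 29:
  remove root 29; move last element 18 to root → [18, 6, 28, 4, 5]
  18 vs larger child 28 at index 2, swap → [28, 6, 18, 4, 5]

[28, 6, 18, 4, 5]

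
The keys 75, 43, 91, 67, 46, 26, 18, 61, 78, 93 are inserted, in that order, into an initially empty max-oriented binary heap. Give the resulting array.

[93, 91, 75, 67, 78, 26, 18, 43, 61, 46]

Insert 75:
  append 75 at index 0 → [75] (no swap needed)
Insert 43:
  append 43 at index 1 → [75, 43] (no swap needed)
Insert 91:
  append 91 at index 2 → [75, 43, 91]
  91 > parent 75 at index 0, swap → [91, 43, 75]
Insert 67:
  append 67 at index 3 → [91, 43, 75, 67]
  67 > parent 43 at index 1, swap → [91, 67, 75, 43]
Insert 46:
  append 46 at index 4 → [91, 67, 75, 43, 46] (no swap needed)
Insert 26:
  append 26 at index 5 → [91, 67, 75, 43, 46, 26] (no swap needed)
Insert 18:
  append 18 at index 6 → [91, 67, 75, 43, 46, 26, 18] (no swap needed)
Insert 61:
  append 61 at index 7 → [91, 67, 75, 43, 46, 26, 18, 61]
  61 > parent 43 at index 3, swap → [91, 67, 75, 61, 46, 26, 18, 43]
Insert 78:
  append 78 at index 8 → [91, 67, 75, 61, 46, 26, 18, 43, 78]
  78 > parent 61 at index 3, swap → [91, 67, 75, 78, 46, 26, 18, 43, 61]
  78 > parent 67 at index 1, swap → [91, 78, 75, 67, 46, 26, 18, 43, 61]
Insert 93:
  append 93 at index 9 → [91, 78, 75, 67, 46, 26, 18, 43, 61, 93]
  93 > parent 46 at index 4, swap → [91, 78, 75, 67, 93, 26, 18, 43, 61, 46]
  93 > parent 78 at index 1, swap → [91, 93, 75, 67, 78, 26, 18, 43, 61, 46]
  93 > parent 91 at index 0, swap → [93, 91, 75, 67, 78, 26, 18, 43, 61, 46]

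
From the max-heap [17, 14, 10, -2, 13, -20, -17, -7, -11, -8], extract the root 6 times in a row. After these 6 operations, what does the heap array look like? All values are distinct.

extract-max #1 returns 17:
  remove root 17; move last element -8 to root → [-8, 14, 10, -2, 13, -20, -17, -7, -11]
  -8 vs larger child 14 at index 1, swap → [14, -8, 10, -2, 13, -20, -17, -7, -11]
  -8 vs larger child 13 at index 4, swap → [14, 13, 10, -2, -8, -20, -17, -7, -11]
extract-max #2 returns 14:
  remove root 14; move last element -11 to root → [-11, 13, 10, -2, -8, -20, -17, -7]
  -11 vs larger child 13 at index 1, swap → [13, -11, 10, -2, -8, -20, -17, -7]
  -11 vs larger child -2 at index 3, swap → [13, -2, 10, -11, -8, -20, -17, -7]
  -11 vs only child -7 at index 7, swap → [13, -2, 10, -7, -8, -20, -17, -11]
extract-max #3 returns 13:
  remove root 13; move last element -11 to root → [-11, -2, 10, -7, -8, -20, -17]
  -11 vs larger child 10 at index 2, swap → [10, -2, -11, -7, -8, -20, -17]
extract-max #4 returns 10:
  remove root 10; move last element -17 to root → [-17, -2, -11, -7, -8, -20]
  -17 vs larger child -2 at index 1, swap → [-2, -17, -11, -7, -8, -20]
  -17 vs larger child -7 at index 3, swap → [-2, -7, -11, -17, -8, -20]
extract-max #5 returns -2:
  remove root -2; move last element -20 to root → [-20, -7, -11, -17, -8]
  -20 vs larger child -7 at index 1, swap → [-7, -20, -11, -17, -8]
  -20 vs larger child -8 at index 4, swap → [-7, -8, -11, -17, -20]
extract-max #6 returns -7:
  remove root -7; move last element -20 to root → [-20, -8, -11, -17]
  -20 vs larger child -8 at index 1, swap → [-8, -20, -11, -17]
  -20 vs only child -17 at index 3, swap → [-8, -17, -11, -20]

[-8, -17, -11, -20]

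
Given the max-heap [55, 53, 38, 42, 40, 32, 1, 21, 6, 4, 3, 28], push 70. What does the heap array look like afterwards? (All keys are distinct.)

[70, 53, 55, 42, 40, 38, 1, 21, 6, 4, 3, 28, 32]

append 70 at index 12 → [55, 53, 38, 42, 40, 32, 1, 21, 6, 4, 3, 28, 70]
70 > parent 32 at index 5, swap → [55, 53, 38, 42, 40, 70, 1, 21, 6, 4, 3, 28, 32]
70 > parent 38 at index 2, swap → [55, 53, 70, 42, 40, 38, 1, 21, 6, 4, 3, 28, 32]
70 > parent 55 at index 0, swap → [70, 53, 55, 42, 40, 38, 1, 21, 6, 4, 3, 28, 32]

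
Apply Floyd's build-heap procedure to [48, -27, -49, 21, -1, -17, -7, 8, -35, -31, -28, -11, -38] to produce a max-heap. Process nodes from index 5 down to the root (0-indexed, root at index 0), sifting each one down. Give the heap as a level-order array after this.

[48, 21, -7, 8, -1, -11, -49, -27, -35, -31, -28, -17, -38]

sift down from index 5:
  -17 vs larger child -11 at index 11, swap → [48, -27, -49, 21, -1, -11, -7, 8, -35, -31, -28, -17, -38]
sift down from index 4: already satisfies heap property
sift down from index 3: already satisfies heap property
sift down from index 2:
  -49 vs larger child -7 at index 6, swap → [48, -27, -7, 21, -1, -11, -49, 8, -35, -31, -28, -17, -38]
sift down from index 1:
  -27 vs larger child 21 at index 3, swap → [48, 21, -7, -27, -1, -11, -49, 8, -35, -31, -28, -17, -38]
  -27 vs larger child 8 at index 7, swap → [48, 21, -7, 8, -1, -11, -49, -27, -35, -31, -28, -17, -38]
sift down from index 0: already satisfies heap property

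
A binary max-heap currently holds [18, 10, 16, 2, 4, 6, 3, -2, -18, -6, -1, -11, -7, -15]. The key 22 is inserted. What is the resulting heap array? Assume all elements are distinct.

[22, 10, 18, 2, 4, 6, 16, -2, -18, -6, -1, -11, -7, -15, 3]

append 22 at index 14 → [18, 10, 16, 2, 4, 6, 3, -2, -18, -6, -1, -11, -7, -15, 22]
22 > parent 3 at index 6, swap → [18, 10, 16, 2, 4, 6, 22, -2, -18, -6, -1, -11, -7, -15, 3]
22 > parent 16 at index 2, swap → [18, 10, 22, 2, 4, 6, 16, -2, -18, -6, -1, -11, -7, -15, 3]
22 > parent 18 at index 0, swap → [22, 10, 18, 2, 4, 6, 16, -2, -18, -6, -1, -11, -7, -15, 3]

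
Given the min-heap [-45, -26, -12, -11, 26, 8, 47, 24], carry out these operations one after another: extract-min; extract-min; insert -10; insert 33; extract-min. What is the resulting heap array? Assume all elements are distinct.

[-11, 24, -10, 33, 26, 47, 8]

extract-min → returns -45:
  remove root -45; move last element 24 to root → [24, -26, -12, -11, 26, 8, 47]
  24 vs smaller child -26 at index 1, swap → [-26, 24, -12, -11, 26, 8, 47]
  24 vs smaller child -11 at index 3, swap → [-26, -11, -12, 24, 26, 8, 47]
extract-min → returns -26:
  remove root -26; move last element 47 to root → [47, -11, -12, 24, 26, 8]
  47 vs smaller child -12 at index 2, swap → [-12, -11, 47, 24, 26, 8]
  47 vs only child 8 at index 5, swap → [-12, -11, 8, 24, 26, 47]
insert -10:
  append -10 at index 6 → [-12, -11, 8, 24, 26, 47, -10]
  -10 < parent 8 at index 2, swap → [-12, -11, -10, 24, 26, 47, 8]
insert 33:
  append 33 at index 7 → [-12, -11, -10, 24, 26, 47, 8, 33] (no swap needed)
extract-min → returns -12:
  remove root -12; move last element 33 to root → [33, -11, -10, 24, 26, 47, 8]
  33 vs smaller child -11 at index 1, swap → [-11, 33, -10, 24, 26, 47, 8]
  33 vs smaller child 24 at index 3, swap → [-11, 24, -10, 33, 26, 47, 8]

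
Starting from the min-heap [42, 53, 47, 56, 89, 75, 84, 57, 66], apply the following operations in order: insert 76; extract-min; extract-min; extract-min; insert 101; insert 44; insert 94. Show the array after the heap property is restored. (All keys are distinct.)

[44, 56, 75, 57, 76, 89, 84, 101, 66, 94]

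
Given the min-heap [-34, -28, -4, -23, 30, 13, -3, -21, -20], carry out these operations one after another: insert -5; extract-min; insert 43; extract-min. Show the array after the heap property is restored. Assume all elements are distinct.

[-23, -21, -4, -20, -5, 13, -3, 30, 43]

insert -5:
  append -5 at index 9 → [-34, -28, -4, -23, 30, 13, -3, -21, -20, -5]
  -5 < parent 30 at index 4, swap → [-34, -28, -4, -23, -5, 13, -3, -21, -20, 30]
extract-min → returns -34:
  remove root -34; move last element 30 to root → [30, -28, -4, -23, -5, 13, -3, -21, -20]
  30 vs smaller child -28 at index 1, swap → [-28, 30, -4, -23, -5, 13, -3, -21, -20]
  30 vs smaller child -23 at index 3, swap → [-28, -23, -4, 30, -5, 13, -3, -21, -20]
  30 vs smaller child -21 at index 7, swap → [-28, -23, -4, -21, -5, 13, -3, 30, -20]
insert 43:
  append 43 at index 9 → [-28, -23, -4, -21, -5, 13, -3, 30, -20, 43] (no swap needed)
extract-min → returns -28:
  remove root -28; move last element 43 to root → [43, -23, -4, -21, -5, 13, -3, 30, -20]
  43 vs smaller child -23 at index 1, swap → [-23, 43, -4, -21, -5, 13, -3, 30, -20]
  43 vs smaller child -21 at index 3, swap → [-23, -21, -4, 43, -5, 13, -3, 30, -20]
  43 vs smaller child -20 at index 8, swap → [-23, -21, -4, -20, -5, 13, -3, 30, 43]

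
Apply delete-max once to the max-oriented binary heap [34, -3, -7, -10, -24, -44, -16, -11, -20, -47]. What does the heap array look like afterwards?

[-3, -10, -7, -11, -24, -44, -16, -47, -20]

remove root 34; move last element -47 to root → [-47, -3, -7, -10, -24, -44, -16, -11, -20]
-47 vs larger child -3 at index 1, swap → [-3, -47, -7, -10, -24, -44, -16, -11, -20]
-47 vs larger child -10 at index 3, swap → [-3, -10, -7, -47, -24, -44, -16, -11, -20]
-47 vs larger child -11 at index 7, swap → [-3, -10, -7, -11, -24, -44, -16, -47, -20]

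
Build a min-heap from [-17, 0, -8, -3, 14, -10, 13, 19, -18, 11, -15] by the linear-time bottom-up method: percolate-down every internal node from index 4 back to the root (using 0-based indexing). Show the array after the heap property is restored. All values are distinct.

sift down from index 4:
  14 vs smaller child -15 at index 10, swap → [-17, 0, -8, -3, -15, -10, 13, 19, -18, 11, 14]
sift down from index 3:
  -3 vs smaller child -18 at index 8, swap → [-17, 0, -8, -18, -15, -10, 13, 19, -3, 11, 14]
sift down from index 2:
  -8 vs smaller child -10 at index 5, swap → [-17, 0, -10, -18, -15, -8, 13, 19, -3, 11, 14]
sift down from index 1:
  0 vs smaller child -18 at index 3, swap → [-17, -18, -10, 0, -15, -8, 13, 19, -3, 11, 14]
  0 vs smaller child -3 at index 8, swap → [-17, -18, -10, -3, -15, -8, 13, 19, 0, 11, 14]
sift down from index 0:
  -17 vs smaller child -18 at index 1, swap → [-18, -17, -10, -3, -15, -8, 13, 19, 0, 11, 14]

[-18, -17, -10, -3, -15, -8, 13, 19, 0, 11, 14]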